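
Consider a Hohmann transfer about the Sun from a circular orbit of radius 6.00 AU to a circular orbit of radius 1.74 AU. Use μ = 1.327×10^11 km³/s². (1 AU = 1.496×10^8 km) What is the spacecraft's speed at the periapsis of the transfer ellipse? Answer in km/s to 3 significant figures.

In km: r₁ = 6.00 × 1.496×10^8 = 8.976×10^8 km; r₂ = 1.74 × 1.496×10^8 = 2.60304×10^8 km.
Transfer-ellipse semi-major axis a_t = (r₁ + r₂)/2 = (8.976×10^8 + 2.60304×10^8)/2 = 5.78952×10^8 km.
At periapsis, r = 2.60304×10^8 km.
Applying v² = μ(2/r − 1/a_t): v = 28.11 km/s.

v = 28.1 km/s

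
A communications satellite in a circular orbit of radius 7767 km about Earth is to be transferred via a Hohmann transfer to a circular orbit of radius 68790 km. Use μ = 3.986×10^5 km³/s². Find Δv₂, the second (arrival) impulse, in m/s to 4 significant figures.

Δv₂ = 1323 m/s

Semi-major axis of the transfer orbit: a_t = (7767 + 68790)/2 = 38278.5 km.
On the circular orbit at r = 68790 km, v_c = √(μ/r) = 2.407 km/s.
Transfer-orbit speed at the same r (vis-viva, a = a_t): v_t = √[μ(2/r − 1/a_t)] = 1.084 km/s.
Δv₂ = |v_t − v_c| = |1.084 − 2.407| = 1.323 km/s.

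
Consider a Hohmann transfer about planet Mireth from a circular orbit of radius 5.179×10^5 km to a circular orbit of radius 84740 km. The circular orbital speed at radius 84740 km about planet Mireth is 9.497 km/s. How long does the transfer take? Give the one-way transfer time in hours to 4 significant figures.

t = 52.21 hours

From the circular-orbit relation v² = μ/r at r = 84740 km: μ = v²r = (9.497)² × 84740 = 7.64296×10^6 km³/s².
The Hohmann ellipse has a_t = (r₁ + r₂)/2 = 3.0132×10^5 km.
Half the transfer-orbit period gives t = π√(a_t³/μ) = 1.8796×10^5 s.
Converting: 1.8796×10^5 s ÷ 3600 s/hour = 52.21 hours.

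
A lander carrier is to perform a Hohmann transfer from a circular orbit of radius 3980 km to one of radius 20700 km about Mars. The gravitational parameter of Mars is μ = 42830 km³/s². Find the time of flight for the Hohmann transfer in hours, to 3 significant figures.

Semi-major axis of the transfer orbit: a_t = (3980 + 20700)/2 = 12340 km.
Transfer time t = π√(a_t³/μ) = π√((12340)³ / 42830) = 20810 s.
Converting: 20810 s ÷ 3600 s/hour = 5.78 hours.

t = 5.78 hours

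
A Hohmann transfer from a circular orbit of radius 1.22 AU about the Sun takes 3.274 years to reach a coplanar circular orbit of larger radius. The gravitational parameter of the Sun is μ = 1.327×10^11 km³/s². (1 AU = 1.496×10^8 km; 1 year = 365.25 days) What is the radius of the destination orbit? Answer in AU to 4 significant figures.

r₂ = 5.780 AU

In km: r₁ = 1.22 × 1.496×10^8 = 1.82512×10^8 km.
Transfer time t = 3.274 years × 365.25 × 86400 s = 1.033195824×10^8 s, and t = π√(a_t³/μ).
So a_t = (μ t²/π²)^(1/3) = (1.327×10^11 × (1.033195824×10^8)² / π²)^(1/3) = 5.2357×10^8 km.
Since a_t = (r₁ + r₂)/2, r₂ = 2a_t − r₁ = 2×5.2357×10^8 − 1.82512×10^8 = 8.64628×10^8 km.
In AU: r₂ = 8.64628×10^8 / 1.496×10^8 = 5.780 AU.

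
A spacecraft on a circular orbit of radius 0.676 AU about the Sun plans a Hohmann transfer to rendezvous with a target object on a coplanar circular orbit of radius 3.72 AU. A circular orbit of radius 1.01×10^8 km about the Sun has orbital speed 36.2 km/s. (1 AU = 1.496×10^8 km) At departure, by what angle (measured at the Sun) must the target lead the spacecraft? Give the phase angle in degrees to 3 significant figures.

φ = 98.2°

From the circular-orbit relation v² = μ/r at r = 1.01×10^8 km: μ = v²r = (36.2)² × 1.01×10^8 = 1.32354×10^11 km³/s².
In km: r₁ = 0.676 × 1.496×10^8 = 1.011296×10^8 km; r₂ = 3.72 × 1.496×10^8 = 5.56512×10^8 km.
The Hohmann ellipse has a_t = (r₁ + r₂)/2 = 3.288208×10^8 km.
Transfer time t = π√(a_t³/μ) = 5.148960×10^7 s.
The target's mean motion on its circular orbit is ω₂ = √(μ/r₂³) = 2.771134×10^-8 rad/s.
Angle swept by the target during transfer: ω₂·t = 1.42685 rad = 81.752°.
The spacecraft traverses 180° on the transfer ellipse, so the target must lead by 180° − 81.752° = 98.2°.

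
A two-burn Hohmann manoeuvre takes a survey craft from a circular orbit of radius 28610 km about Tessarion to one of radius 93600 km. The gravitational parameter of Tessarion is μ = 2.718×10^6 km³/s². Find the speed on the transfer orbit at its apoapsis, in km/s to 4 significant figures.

Transfer-ellipse semi-major axis a_t = (r₁ + r₂)/2 = (28610 + 93600)/2 = 61105 km.
At apoapsis, r = 93600 km.
Vis-viva: v = √[μ(2/r − 1/a_t)] = √[2.718×10^6 × (2/93600 − 1/61105)] = 3.687 km/s.

v = 3.687 km/s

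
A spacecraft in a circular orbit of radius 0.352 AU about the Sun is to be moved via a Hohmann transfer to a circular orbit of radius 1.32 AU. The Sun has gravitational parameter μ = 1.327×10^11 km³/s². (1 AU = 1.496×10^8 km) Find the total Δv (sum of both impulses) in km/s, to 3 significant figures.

In km: r₁ = 0.352 × 1.496×10^8 = 5.26592×10^7 km; r₂ = 1.32 × 1.496×10^8 = 1.97472×10^8 km.
Semi-major axis of the transfer orbit: a_t = (5.26592×10^7 + 1.97472×10^8)/2 = 1.250656×10^8 km.
At r₁ the circular-orbit speed is v₁ = √(μ/r₁) = 50.20 km/s.
On the transfer ellipse at r₁, vis-viva equation gives v_p = √[μ(2/r₁ − 1/a_t)] = 63.08 km/s.
First burn Δv₁ = |v_p − v₁| = 12.88 km/s.
Circular speed at r₂: v₂ = √(μ/r₂) = 25.923 km/s.
Transfer-orbit speed at r₂: v_a = √[μ(2/r₂ − 1/a_t)] = 16.821 km/s.
Second burn Δv₂ = |v₂ − v_a| = 9.102 km/s.
Total Δv = Δv₁ + Δv₂ = 21.98 km/s.

Δv = 22.0 km/s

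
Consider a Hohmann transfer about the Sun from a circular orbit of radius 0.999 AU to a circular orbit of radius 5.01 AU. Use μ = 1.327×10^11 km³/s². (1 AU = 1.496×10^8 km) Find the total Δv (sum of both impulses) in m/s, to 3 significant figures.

Δv = 14300 m/s

In km: r₁ = 0.999 × 1.496×10^8 = 1.494504×10^8 km; r₂ = 5.01 × 1.496×10^8 = 7.49496×10^8 km.
The Hohmann ellipse has a_t = (r₁ + r₂)/2 = 4.494732×10^8 km.
Circular speed at r₁: v₁ = √(μ/r₁) = √(1.327×10^11/1.494504×10^8) = 29.798 km/s.
Transfer-orbit speed at r₁ (v² = μ(2/r − 1/a)): v_p = √[μ(2/r₁ − 1/a_t)] = 38.479 km/s.
First burn Δv₁ = |v_p − v₁| = 8.681 km/s.
At r₂, v₂ = √(μ/r₂) = 13.306 km/s.
Transfer-orbit speed at r₂: v_a = √[μ(2/r₂ − 1/a_t)] = 7.6727 km/s.
Second burn Δv₂ = |v₂ − v_a| = 5.633 km/s.
Δv = Δv₁ + Δv₂ = 8.681 + 5.633 = 14.31 km/s.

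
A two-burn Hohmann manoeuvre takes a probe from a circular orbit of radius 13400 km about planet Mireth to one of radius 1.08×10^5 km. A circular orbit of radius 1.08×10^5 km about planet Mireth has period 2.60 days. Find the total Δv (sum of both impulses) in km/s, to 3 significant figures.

Δv = 4.46 km/s

From Kepler's third law T² = 4π²r³/μ at r = 1.08×10^5 km, T = 2.60 days = 2.60 × 86400 s = 2.2464×10^5 s: μ = 4π²r³/T² = 9.85500×10^5 km³/s².
Semi-major axis of the transfer orbit: a_t = (13400 + 1.080×10^5)/2 = 60700 km.
At r₁ the circular-orbit speed is v₁ = √(μ/r₁) = 8.57583 km/s.
Transfer-orbit speed at r₁ (v² = μ(2/r − 1/a)): v_p = √[μ(2/r₁ − 1/a_t)] = 11.4391 km/s.
First burn Δv₁ = |v_p − v₁| = 2.8633 km/s.
At r₂, v₂ = √(μ/r₂) = 3.0208 km/s.
Transfer-orbit speed at r₂: v_a = √[μ(2/r₂ − 1/a_t)] = 1.4193 km/s.
Second burn Δv₂ = |v₂ − v_a| = 1.6015 km/s.
Total Δv = Δv₁ + Δv₂ = 4.465 km/s.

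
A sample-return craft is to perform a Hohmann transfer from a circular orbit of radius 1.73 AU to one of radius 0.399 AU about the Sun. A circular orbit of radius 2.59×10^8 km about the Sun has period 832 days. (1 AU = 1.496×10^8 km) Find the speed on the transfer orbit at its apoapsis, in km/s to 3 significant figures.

v = 13.9 km/s

From Kepler's third law T² = 4π²r³/μ at r = 2.59×10^8 km, T = 832 days = 832 × 86400 s = 7.18848×10^7 s: μ = 4π²r³/T² = 1.32735×10^11 km³/s².
In km: r₁ = 1.73 × 1.496×10^8 = 2.58808×10^8 km; r₂ = 0.399 × 1.496×10^8 = 5.96904×10^7 km.
Transfer-ellipse semi-major axis a_t = (r₁ + r₂)/2 = (2.58808×10^8 + 5.96904×10^7)/2 = 1.592492×10^8 km.
The apoapsis of the transfer ellipse is at r = 2.58808×10^8 km.
Vis-viva: v = √[μ(2/r − 1/a_t)] = √[1.32735×10^11 × (2/2.58808×10^8 − 1/1.592492×10^8)] = 13.86 km/s.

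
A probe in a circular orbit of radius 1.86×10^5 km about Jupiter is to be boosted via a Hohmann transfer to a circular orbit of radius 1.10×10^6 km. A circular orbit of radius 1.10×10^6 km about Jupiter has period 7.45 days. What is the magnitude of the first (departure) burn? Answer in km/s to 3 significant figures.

Δv₁ = 8.04 km/s

From Kepler's third law T² = 4π²r³/μ at r = 1.10×10^6 km, T = 7.45 days = 7.45 × 86400 s = 6.4368×10^5 s: μ = 4π²r³/T² = 1.26823×10^8 km³/s².
The Hohmann ellipse has a_t = (r₁ + r₂)/2 = 6.430×10^5 km.
Circular speed at r = 1.860×10^5 km: v_c = √(μ/r) = 26.112 km/s.
Transfer-orbit speed at the same r (vis-viva, a = a_t): v_t = √[μ(2/r − 1/a_t)] = 34.153 km/s.
Δv₁ = |v_t − v_c| = |34.153 − 26.112| = 8.041 km/s.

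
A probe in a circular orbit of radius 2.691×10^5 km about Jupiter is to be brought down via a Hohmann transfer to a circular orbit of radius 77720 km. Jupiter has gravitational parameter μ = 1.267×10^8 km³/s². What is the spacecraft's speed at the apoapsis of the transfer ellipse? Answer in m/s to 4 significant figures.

v = 14530 m/s

Semi-major axis of the transfer orbit: a_t = (2.691×10^5 + 77720)/2 = 1.7341×10^5 km.
The apoapsis of the transfer ellipse is at r = 2.691×10^5 km.
Applying v² = μ(2/r − 1/a_t): v = 14.53 km/s.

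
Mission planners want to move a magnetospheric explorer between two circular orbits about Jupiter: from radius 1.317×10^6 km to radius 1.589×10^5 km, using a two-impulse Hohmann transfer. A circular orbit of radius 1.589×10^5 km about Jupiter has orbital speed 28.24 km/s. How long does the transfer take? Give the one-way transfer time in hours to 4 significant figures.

From the circular-orbit relation v² = μ/r at r = 1.589×10^5 km: μ = v²r = (28.24)² × 1.589×10^5 = 1.26722×10^8 km³/s².
Transfer-ellipse semi-major axis a_t = (r₁ + r₂)/2 = (1.317×10^6 + 1.589×10^5)/2 = 7.3795×10^5 km.
By Kepler's third law the transfer-orbit period is T = 2π√(a_t³/μ), so t = T/2 = 1.769×10^5 s.
Converting: 1.769×10^5 s ÷ 3600 s/hour = 49.14 hours.

t = 49.14 hours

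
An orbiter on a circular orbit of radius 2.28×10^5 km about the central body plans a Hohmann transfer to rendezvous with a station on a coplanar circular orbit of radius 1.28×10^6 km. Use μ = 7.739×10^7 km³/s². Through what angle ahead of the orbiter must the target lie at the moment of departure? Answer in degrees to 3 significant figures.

φ = 98.6°

Transfer-ellipse semi-major axis a_t = (r₁ + r₂)/2 = (2.280×10^5 + 1.280×10^6)/2 = 7.540×10^5 km.
Transfer time t = π√(a_t³/μ) = 2.338×10^5 s.
The target's mean motion on its circular orbit is ω₂ = √(μ/r₂³) = 6.075×10^-6 rad/s.
Angle swept by the target during transfer: ω₂·t = 1.4203 rad = 81.38°.
Arrival is 180° from departure on the ellipse, so φ = 180° − 81.38° = 98.6°.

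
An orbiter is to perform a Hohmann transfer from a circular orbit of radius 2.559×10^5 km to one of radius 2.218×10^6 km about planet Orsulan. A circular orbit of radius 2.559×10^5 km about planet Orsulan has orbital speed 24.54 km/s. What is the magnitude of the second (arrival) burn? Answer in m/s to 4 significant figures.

Δv₂ = 4544 m/s

From the circular-orbit relation v² = μ/r at r = 2.559×10^5 km: μ = v²r = (24.54)² × 2.559×10^5 = 1.54106×10^8 km³/s².
The Hohmann ellipse has a_t = (r₁ + r₂)/2 = 1.23695×10^6 km.
On the circular orbit at r = 2.218×10^6 km, v_c = √(μ/r) = 8.335 km/s.
Vis-viva on the transfer ellipse at r = 2.218×10^6 km gives v_t = √[μ(2/r − 1/a_t)] = 3.791 km/s.
Δv₂ = |v_t − v_c| = |3.791 − 8.335| = 4.544 km/s.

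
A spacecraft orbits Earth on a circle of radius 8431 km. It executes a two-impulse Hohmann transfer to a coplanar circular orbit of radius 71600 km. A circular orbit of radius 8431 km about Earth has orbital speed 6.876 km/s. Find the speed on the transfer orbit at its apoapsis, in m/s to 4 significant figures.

v = 1083 m/s

From the circular-orbit relation v² = μ/r at r = 8431 km: μ = v²r = (6.876)² × 8431 = 3.98612×10^5 km³/s².
Transfer-ellipse semi-major axis a_t = (r₁ + r₂)/2 = (8431 + 71600)/2 = 40015.5 km.
The apoapsis of the transfer ellipse is at r = 71600 km.
From the vis-viva equation, v = √[μ(2/r − 1/a_t)] = 1.083 km/s.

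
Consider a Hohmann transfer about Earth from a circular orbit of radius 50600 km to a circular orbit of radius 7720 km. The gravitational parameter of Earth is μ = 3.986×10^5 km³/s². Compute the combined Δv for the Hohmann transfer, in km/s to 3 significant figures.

Δv = 3.64 km/s

The Hohmann ellipse has a_t = (r₁ + r₂)/2 = 29160 km.
At r₁ the circular-orbit speed is v₁ = √(μ/r₁) = 2.80668 km/s.
On the transfer ellipse at r₁, vis-viva gives v_a = √[μ(2/r₁ − 1/a_t)] = 1.44414 km/s.
First burn Δv₁ = |v_a − v₁| = 1.3625 km/s.
Circular speed at r₂: v₂ = √(μ/r₂) = 7.18555 km/s.
Transfer-orbit speed at r₂: v_p = √[μ(2/r₂ − 1/a_t)] = 9.46546 km/s.
Second burn Δv₂ = |v₂ − v_p| = 2.2799 km/s.
Δv = Δv₁ + Δv₂ = 1.3625 + 2.2799 = 3.642 km/s.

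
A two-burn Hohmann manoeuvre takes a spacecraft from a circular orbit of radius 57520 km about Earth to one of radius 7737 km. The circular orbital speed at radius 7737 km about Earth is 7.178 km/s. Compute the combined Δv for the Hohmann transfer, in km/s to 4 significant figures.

Δv = 3.703 km/s

From the circular-orbit relation v² = μ/r at r = 7737 km: μ = v²r = (7.178)² × 7737 = 3.98639×10^5 km³/s².
Transfer-ellipse semi-major axis a_t = (r₁ + r₂)/2 = (57520 + 7737)/2 = 32628.5 km.
At r₁ the circular-orbit speed is v₁ = √(μ/r₁) = 2.633 km/s.
On the transfer ellipse at r₁, v² = μ(2/r − 1/a) gives v_a = √[μ(2/r₁ − 1/a_t)] = 1.282 km/s.
First burn Δv₁ = |v_a − v₁| = 1.351 km/s.
Circular speed at r₂: v₂ = √(μ/r₂) = 7.178 km/s.
Transfer-orbit speed at r₂: v_p = √[μ(2/r₂ − 1/a_t)] = 9.530 km/s.
Second burn Δv₂ = |v₂ − v_p| = 2.352 km/s.
Total Δv = Δv₁ + Δv₂ = 3.703 km/s.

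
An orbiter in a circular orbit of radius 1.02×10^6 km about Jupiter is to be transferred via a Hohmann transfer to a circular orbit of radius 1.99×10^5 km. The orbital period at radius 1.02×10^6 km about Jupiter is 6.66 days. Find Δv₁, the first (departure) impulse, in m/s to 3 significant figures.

From Kepler's third law T² = 4π²r³/μ at r = 1.02×10^6 km, T = 6.66 days = 6.66 × 86400 s = 5.75424×10^5 s: μ = 4π²r³/T² = 1.26527×10^8 km³/s².
Transfer-ellipse semi-major axis a_t = (r₁ + r₂)/2 = (1.020×10^6 + 1.990×10^5)/2 = 6.095×10^5 km.
On the circular orbit at r = 1.020×10^6 km, v_c = √(μ/r) = 11.138 km/s.
Transfer-orbit speed at the same r (vis-viva, a = a_t): v_t = √[μ(2/r − 1/a_t)] = 6.3640 km/s.
Δv₁ = |v_t − v_c| = |6.3640 − 11.138| = 4.774 km/s.

Δv₁ = 4770 m/s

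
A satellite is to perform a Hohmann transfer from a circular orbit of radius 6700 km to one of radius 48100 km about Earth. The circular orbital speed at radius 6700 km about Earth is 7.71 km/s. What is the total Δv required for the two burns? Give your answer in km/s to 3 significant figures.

Δv = 3.96 km/s

From the circular-orbit relation v² = μ/r at r = 6700 km: μ = v²r = (7.71)² × 6700 = 3.98275×10^5 km³/s².
Semi-major axis of the transfer orbit: a_t = (6700 + 48100)/2 = 27400 km.
Circular speed at r₁: v₁ = √(μ/r₁) = √(3.98275×10^5/6700) = 7.7100 km/s.
Transfer-orbit speed at r₁ (v² = μ(2/r − 1/a)): v_p = √[μ(2/r₁ − 1/a_t)] = 10.215 km/s.
First burn Δv₁ = |v_p − v₁| = 2.505 km/s.
Circular speed at r₂: v₂ = √(μ/r₂) = 2.878 km/s.
Transfer-orbit speed at r₂: v_a = √[μ(2/r₂ − 1/a_t)] = 1.423 km/s.
Second burn Δv₂ = |v₂ − v_a| = 1.455 km/s.
Total Δv = Δv₁ + Δv₂ = 3.960 km/s.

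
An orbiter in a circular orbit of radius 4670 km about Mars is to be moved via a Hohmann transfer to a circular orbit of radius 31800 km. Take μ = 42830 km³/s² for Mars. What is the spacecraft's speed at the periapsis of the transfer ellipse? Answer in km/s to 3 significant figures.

v = 4.00 km/s

Transfer-ellipse semi-major axis a_t = (r₁ + r₂)/2 = (4670 + 31800)/2 = 18235 km.
At periapsis, r = 4670 km.
Applying v² = μ(2/r − 1/a_t): v = 3.999 km/s.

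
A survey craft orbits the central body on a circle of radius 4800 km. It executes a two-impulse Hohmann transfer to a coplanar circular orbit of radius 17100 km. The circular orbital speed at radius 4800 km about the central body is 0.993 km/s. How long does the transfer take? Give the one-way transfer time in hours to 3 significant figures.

t = 14.5 hours

From the circular-orbit relation v² = μ/r at r = 4800 km: μ = v²r = (0.993)² × 4800 = 4733.04 km³/s².
Semi-major axis of the transfer orbit: a_t = (4800 + 17100)/2 = 10950 km.
Transfer time t = π√(a_t³/μ) = π√((10950)³ / 4733.04) = 52320 s.
Converting: 52320 s ÷ 3600 s/hour = 14.5 hours.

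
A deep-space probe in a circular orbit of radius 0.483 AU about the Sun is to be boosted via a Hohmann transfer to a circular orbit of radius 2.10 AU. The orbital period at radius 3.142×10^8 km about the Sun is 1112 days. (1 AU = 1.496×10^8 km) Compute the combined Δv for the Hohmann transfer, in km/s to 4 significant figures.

Δv = 19.77 km/s

From Kepler's third law T² = 4π²r³/μ at r = 3.142×10^8 km, T = 1112 days = 1112 × 86400 s = 9.60768×10^7 s: μ = 4π²r³/T² = 1.32660×10^11 km³/s².
In km: r₁ = 0.483 × 1.496×10^8 = 7.22568×10^7 km; r₂ = 2.10 × 1.496×10^8 = 3.1416×10^8 km.
Transfer-ellipse semi-major axis a_t = (r₁ + r₂)/2 = (7.22568×10^7 + 3.1416×10^8)/2 = 1.932084×10^8 km.
Circular speed at r₁: v₁ = √(μ/r₁) = √(1.32660×10^11/7.22568×10^7) = 42.85 km/s.
Transfer-orbit speed at r₁ (v² = μ(2/r − 1/a)): v_p = √[μ(2/r₁ − 1/a_t)] = 54.64 km/s.
First burn Δv₁ = |v_p − v₁| = 11.79 km/s.
At r₂, v₂ = √(μ/r₂) = 20.549212 km/s.
Transfer-orbit speed at r₂: v_a = √[μ(2/r₂ − 1/a_t)] = 12.566708 km/s.
Second burn Δv₂ = |v₂ − v_a| = 7.983 km/s.
Δv = Δv₁ + Δv₂ = 11.79 + 7.983 = 19.77 km/s.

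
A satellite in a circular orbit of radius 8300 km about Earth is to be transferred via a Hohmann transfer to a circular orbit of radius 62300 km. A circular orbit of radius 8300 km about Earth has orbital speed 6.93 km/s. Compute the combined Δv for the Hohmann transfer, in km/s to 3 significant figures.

Δv = 3.58 km/s

From the circular-orbit relation v² = μ/r at r = 8300 km: μ = v²r = (6.93)² × 8300 = 3.98607×10^5 km³/s².
Semi-major axis of the transfer orbit: a_t = (8300 + 62300)/2 = 35300 km.
At r₁ the circular-orbit speed is v₁ = √(μ/r₁) = 6.930 km/s.
Transfer-orbit speed at r₁ (vis-viva equation): v_p = √[μ(2/r₁ − 1/a_t)] = 9.206 km/s.
First burn Δv₁ = |v_p − v₁| = 2.276 km/s.
At r₂, v₂ = √(μ/r₂) = 2.5295 km/s.
Transfer-orbit speed at r₂: v_a = √[μ(2/r₂ − 1/a_t)] = 1.2265 km/s.
Second burn Δv₂ = |v₂ − v_a| = 1.303 km/s.
Total Δv = Δv₁ + Δv₂ = 3.579 km/s.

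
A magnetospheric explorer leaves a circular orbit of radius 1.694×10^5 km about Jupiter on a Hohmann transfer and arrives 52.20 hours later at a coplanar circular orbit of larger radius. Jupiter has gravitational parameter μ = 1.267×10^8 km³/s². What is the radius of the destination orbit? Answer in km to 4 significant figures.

r₂ = 1.367×10^6 km

Transfer time t = 52.20 hours = 1.8792×10^5 s, and t = π√(a_t³/μ).
So a_t = (μ t²/π²)^(1/3) = (1.267×10^8 × (1.8792×10^5)² / π²)^(1/3) = 7.6820×10^5 km.
Since a_t = (r₁ + r₂)/2, r₂ = 2a_t − r₁ = 2×7.6820×10^5 − 1.694×10^5 = 1.367×10^6 km.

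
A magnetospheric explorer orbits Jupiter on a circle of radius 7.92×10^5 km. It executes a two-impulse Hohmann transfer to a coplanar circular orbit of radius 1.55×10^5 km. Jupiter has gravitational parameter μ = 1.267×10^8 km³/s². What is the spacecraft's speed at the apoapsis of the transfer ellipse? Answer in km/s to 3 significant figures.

v = 7.24 km/s

Semi-major axis of the transfer orbit: a_t = (7.920×10^5 + 1.550×10^5)/2 = 4.735×10^5 km.
At apoapsis, r = 7.920×10^5 km.
From the vis-viva equation, v = √[μ(2/r − 1/a_t)] = 7.237 km/s.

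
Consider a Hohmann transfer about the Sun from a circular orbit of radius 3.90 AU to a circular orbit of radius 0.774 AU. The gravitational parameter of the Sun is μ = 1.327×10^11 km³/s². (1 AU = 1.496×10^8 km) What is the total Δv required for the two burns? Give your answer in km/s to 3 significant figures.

In km: r₁ = 3.90 × 1.496×10^8 = 5.8344×10^8 km; r₂ = 0.774 × 1.496×10^8 = 1.157904×10^8 km.
The Hohmann ellipse has a_t = (r₁ + r₂)/2 = 3.496152×10^8 km.
At r₁ the circular-orbit speed is v₁ = √(μ/r₁) = 15.081 km/s.
On the transfer ellipse at r₁, vis-viva gives v_a = √[μ(2/r₁ − 1/a_t)] = 8.6792 km/s.
First burn Δv₁ = |v_a − v₁| = 6.402 km/s.
Circular speed at r₂: v₂ = √(μ/r₂) = 33.853 km/s.
Transfer-orbit speed at r₂: v_p = √[μ(2/r₂ − 1/a_t)] = 43.732 km/s.
Second burn Δv₂ = |v₂ − v_p| = 9.879 km/s.
Total Δv = Δv₁ + Δv₂ = 16.28 km/s.

Δv = 16.3 km/s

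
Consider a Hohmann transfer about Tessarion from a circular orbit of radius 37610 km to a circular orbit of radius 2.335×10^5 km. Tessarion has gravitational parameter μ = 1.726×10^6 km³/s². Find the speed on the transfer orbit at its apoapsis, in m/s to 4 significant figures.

Transfer-ellipse semi-major axis a_t = (r₁ + r₂)/2 = (37610 + 2.335×10^5)/2 = 1.35555×10^5 km.
The apoapsis of the transfer ellipse is at r = 2.335×10^5 km.
From the vis-viva equation, v = √[μ(2/r − 1/a_t)] = 1.432 km/s.

v = 1432 m/s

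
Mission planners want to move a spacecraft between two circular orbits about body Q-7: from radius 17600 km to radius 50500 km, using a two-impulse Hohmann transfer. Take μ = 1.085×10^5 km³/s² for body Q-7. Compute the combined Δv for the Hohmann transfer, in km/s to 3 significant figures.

Δv = 0.953 km/s

Semi-major axis of the transfer orbit: a_t = (17600 + 50500)/2 = 34050 km.
At r₁ the circular-orbit speed is v₁ = √(μ/r₁) = 2.48290 km/s.
On the transfer ellipse at r₁, vis-viva gives v_p = √[μ(2/r₁ − 1/a_t)] = 3.02375 km/s.
First burn Δv₁ = |v_p − v₁| = 0.54085 km/s.
At r₂, v₂ = √(μ/r₂) = 1.46578 km/s.
Transfer-orbit speed at r₂: v_a = √[μ(2/r₂ − 1/a_t)] = 1.05382 km/s.
Second burn Δv₂ = |v₂ − v_a| = 0.41196 km/s.
Δv = Δv₁ + Δv₂ = 0.54085 + 0.41196 = 0.9528 km/s.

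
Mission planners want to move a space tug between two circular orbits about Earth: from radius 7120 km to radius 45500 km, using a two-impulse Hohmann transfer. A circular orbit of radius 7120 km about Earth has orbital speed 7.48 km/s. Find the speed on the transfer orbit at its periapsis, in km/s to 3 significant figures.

v = 9.84 km/s

From the circular-orbit relation v² = μ/r at r = 7120 km: μ = v²r = (7.48)² × 7120 = 3.98367×10^5 km³/s².
Transfer-ellipse semi-major axis a_t = (r₁ + r₂)/2 = (7120 + 45500)/2 = 26310 km.
The periapsis of the transfer ellipse is at r = 7120 km.
Applying v² = μ(2/r − 1/a_t): v = 9.837 km/s.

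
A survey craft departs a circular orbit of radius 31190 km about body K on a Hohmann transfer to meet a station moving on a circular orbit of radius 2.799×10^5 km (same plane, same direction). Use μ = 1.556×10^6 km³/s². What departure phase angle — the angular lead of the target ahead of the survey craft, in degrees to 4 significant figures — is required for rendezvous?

Transfer-ellipse semi-major axis a_t = (r₁ + r₂)/2 = (31190 + 2.799×10^5)/2 = 1.55545×10^5 km.
Transfer time t = π√(a_t³/μ) = 1.545×10^5 s.
Target angular speed ω₂ = √(μ/r₂³) = 8.424×10^-6 rad/s.
Angle swept by the target during transfer: ω₂·t = 1.3015 rad = 74.57°.
The survey craft traverses 180° on the transfer ellipse, so the target must lead by 180° − 74.57° = 105.4°.

φ = 105.4°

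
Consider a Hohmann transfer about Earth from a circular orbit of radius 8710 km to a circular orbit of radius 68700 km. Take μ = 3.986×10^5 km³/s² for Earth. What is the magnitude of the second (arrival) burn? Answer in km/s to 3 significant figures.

Δv₂ = 1.27 km/s

Semi-major axis of the transfer orbit: a_t = (8710 + 68700)/2 = 38705 km.
Circular speed at r = 68700 km: v_c = √(μ/r) = 2.409 km/s.
Transfer-orbit speed at the same r (vis-viva, a = a_t): v_t = √[μ(2/r − 1/a_t)] = 1.143 km/s.
Δv₂ = |v_t − v_c| = |1.143 − 2.409| = 1.266 km/s.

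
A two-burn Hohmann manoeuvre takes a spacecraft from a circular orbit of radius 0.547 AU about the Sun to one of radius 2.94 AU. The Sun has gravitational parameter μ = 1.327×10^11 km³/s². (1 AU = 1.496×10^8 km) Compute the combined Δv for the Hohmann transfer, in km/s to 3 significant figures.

Δv = 19.7 km/s

In km: r₁ = 0.547 × 1.496×10^8 = 8.18312×10^7 km; r₂ = 2.94 × 1.496×10^8 = 4.39824×10^8 km.
Transfer-ellipse semi-major axis a_t = (r₁ + r₂)/2 = (8.18312×10^7 + 4.39824×10^8)/2 = 2.608276×10^8 km.
Circular speed at r₁: v₁ = √(μ/r₁) = √(1.327×10^11/8.18312×10^7) = 40.27 km/s.
Transfer-orbit speed at r₁ (vis-viva equation): v_p = √[μ(2/r₁ − 1/a_t)] = 52.29 km/s.
First burn Δv₁ = |v_p − v₁| = 12.02 km/s.
At r₂, v₂ = √(μ/r₂) = 17.37 km/s.
Transfer-orbit speed at r₂: v_a = √[μ(2/r₂ − 1/a_t)] = 9.729 km/s.
Second burn Δv₂ = |v₂ − v_a| = 7.641 km/s.
Δv = Δv₁ + Δv₂ = 12.02 + 7.641 = 19.66 km/s.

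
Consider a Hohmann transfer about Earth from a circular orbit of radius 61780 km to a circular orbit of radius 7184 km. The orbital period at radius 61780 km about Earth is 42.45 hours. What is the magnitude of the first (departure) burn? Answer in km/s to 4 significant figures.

From Kepler's third law T² = 4π²r³/μ at r = 61780 km, T = 42.45 hours = 42.45 × 3600 s = 1.5282×10^5 s: μ = 4π²r³/T² = 3.98605×10^5 km³/s².
Transfer-ellipse semi-major axis a_t = (r₁ + r₂)/2 = (61780 + 7184)/2 = 34482 km.
Circular speed at r = 61780 km: v_c = √(μ/r) = 2.540 km/s.
Transfer-orbit speed at the same r (vis-viva, a = a_t): v_t = √[μ(2/r − 1/a_t)] = 1.159 km/s.
Δv₁ = |v_t − v_c| = |1.159 − 2.540| = 1.381 km/s.

Δv₁ = 1.381 km/s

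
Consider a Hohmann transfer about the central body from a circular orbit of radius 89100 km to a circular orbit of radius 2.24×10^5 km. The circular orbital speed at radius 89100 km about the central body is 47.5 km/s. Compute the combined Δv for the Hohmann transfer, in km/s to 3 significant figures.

From the circular-orbit relation v² = μ/r at r = 89100 km: μ = v²r = (47.5)² × 89100 = 2.01032×10^8 km³/s².
Transfer-ellipse semi-major axis a_t = (r₁ + r₂)/2 = (89100 + 2.240×10^5)/2 = 1.5655×10^5 km.
Circular speed at r₁: v₁ = √(μ/r₁) = √(2.01032×10^8/89100) = 47.500 km/s.
Transfer-orbit speed at r₁ (v² = μ(2/r − 1/a)): v_p = √[μ(2/r₁ − 1/a_t)] = 56.819 km/s.
First burn Δv₁ = |v_p − v₁| = 9.319 km/s.
Circular speed at r₂: v₂ = √(μ/r₂) = 29.958 km/s.
Transfer-orbit speed at r₂: v_a = √[μ(2/r₂ − 1/a_t)] = 22.601 km/s.
Second burn Δv₂ = |v₂ − v_a| = 7.357 km/s.
Δv = Δv₁ + Δv₂ = 9.319 + 7.357 = 16.68 km/s.

Δv = 16.7 km/s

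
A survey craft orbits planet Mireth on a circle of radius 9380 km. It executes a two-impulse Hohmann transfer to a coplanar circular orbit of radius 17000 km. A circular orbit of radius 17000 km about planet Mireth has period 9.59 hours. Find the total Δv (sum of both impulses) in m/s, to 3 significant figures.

Δv = 1050 m/s

From Kepler's third law T² = 4π²r³/μ at r = 17000 km, T = 9.59 hours = 9.59 × 3600 s = 34524 s: μ = 4π²r³/T² = 1.62729×10^5 km³/s².
The Hohmann ellipse has a_t = (r₁ + r₂)/2 = 13190 km.
At r₁ the circular-orbit speed is v₁ = √(μ/r₁) = 4.165151 km/s.
Transfer-orbit speed at r₁ (vis-viva): v_p = √[μ(2/r₁ − 1/a_t)] = 4.728602 km/s.
First burn Δv₁ = |v_p − v₁| = 0.5635 km/s.
Circular speed at r₂: v₂ = √(μ/r₂) = 3.0939 km/s.
Transfer-orbit speed at r₂: v_a = √[μ(2/r₂ − 1/a_t)] = 2.6091 km/s.
Second burn Δv₂ = |v₂ − v_a| = 0.4848 km/s.
Total Δv = Δv₁ + Δv₂ = 1.048 km/s.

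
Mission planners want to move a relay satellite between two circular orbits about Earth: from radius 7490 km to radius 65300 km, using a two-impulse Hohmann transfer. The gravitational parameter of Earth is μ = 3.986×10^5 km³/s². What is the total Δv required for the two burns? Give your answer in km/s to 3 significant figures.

Semi-major axis of the transfer orbit: a_t = (7490 + 65300)/2 = 36395 km.
At r₁ the circular-orbit speed is v₁ = √(μ/r₁) = 7.29504 km/s.
Transfer-orbit speed at r₁ (v² = μ(2/r − 1/a)): v_p = √[μ(2/r₁ − 1/a_t)] = 9.77155 km/s.
First burn Δv₁ = |v_p − v₁| = 2.4765 km/s.
At r₂, v₂ = √(μ/r₂) = 2.47065 km/s.
Transfer-orbit speed at r₂: v_a = √[μ(2/r₂ − 1/a_t)] = 1.12081 km/s.
Second burn Δv₂ = |v₂ − v_a| = 1.3498 km/s.
Δv = Δv₁ + Δv₂ = 2.4765 + 1.3498 = 3.826 km/s.

Δv = 3.83 km/s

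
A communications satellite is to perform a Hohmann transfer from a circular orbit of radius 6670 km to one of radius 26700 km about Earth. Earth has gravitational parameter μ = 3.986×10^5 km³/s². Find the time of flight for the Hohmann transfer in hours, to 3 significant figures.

t = 2.98 hours

The Hohmann ellipse has a_t = (r₁ + r₂)/2 = 16685 km.
By Kepler's third law the transfer-orbit period is T = 2π√(a_t³/μ), so t = T/2 = 10720 s.
Converting: 10720 s ÷ 3600 s/hour = 2.98 hours.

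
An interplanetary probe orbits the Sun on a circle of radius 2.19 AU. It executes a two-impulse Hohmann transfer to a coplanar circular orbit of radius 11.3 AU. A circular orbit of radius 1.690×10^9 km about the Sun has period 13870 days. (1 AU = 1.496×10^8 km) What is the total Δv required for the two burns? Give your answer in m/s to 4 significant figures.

From Kepler's third law T² = 4π²r³/μ at r = 1.690×10^9 km, T = 13870 days = 13870 × 86400 s = 1.198368×10^9 s: μ = 4π²r³/T² = 1.32690×10^11 km³/s².
In km: r₁ = 2.19 × 1.496×10^8 = 3.27624×10^8 km; r₂ = 11.3 × 1.496×10^8 = 1.69048×10^9 km.
The Hohmann ellipse has a_t = (r₁ + r₂)/2 = 1.009052×10^9 km.
At r₁ the circular-orbit speed is v₁ = √(μ/r₁) = 20.12481 km/s.
Transfer-orbit speed at r₁ (vis-viva): v_p = √[μ(2/r₁ − 1/a_t)] = 26.04834 km/s.
First burn Δv₁ = |v_p − v₁| = 5.924 km/s.
Circular speed at r₂: v₂ = √(μ/r₂) = 8.8596 km/s.
Transfer-orbit speed at r₂: v_a = √[μ(2/r₂ − 1/a_t)] = 5.0483 km/s.
Second burn Δv₂ = |v₂ − v_a| = 3.811 km/s.
Δv = Δv₁ + Δv₂ = 5.924 + 3.811 = 9.735 km/s.

Δv = 9735 m/s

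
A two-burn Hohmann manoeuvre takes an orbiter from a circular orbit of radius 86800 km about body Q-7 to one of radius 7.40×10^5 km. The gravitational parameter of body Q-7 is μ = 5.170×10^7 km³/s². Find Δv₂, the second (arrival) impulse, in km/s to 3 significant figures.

The Hohmann ellipse has a_t = (r₁ + r₂)/2 = 4.134×10^5 km.
On the circular orbit at r = 7.400×10^5 km, v_c = √(μ/r) = 8.35852 km/s.
Vis-viva on the transfer ellipse at r = 7.400×10^5 km gives v_t = √[μ(2/r − 1/a_t)] = 3.83005 km/s.
Δv₂ = |v_t − v_c| = |3.83005 − 8.35852| = 4.528 km/s.

Δv₂ = 4.53 km/s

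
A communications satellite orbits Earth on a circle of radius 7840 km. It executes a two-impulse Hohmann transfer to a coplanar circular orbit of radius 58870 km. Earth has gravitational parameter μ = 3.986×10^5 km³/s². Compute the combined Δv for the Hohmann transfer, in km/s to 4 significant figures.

Δv = 3.683 km/s

Transfer-ellipse semi-major axis a_t = (r₁ + r₂)/2 = (7840 + 58870)/2 = 33355 km.
At r₁ the circular-orbit speed is v₁ = √(μ/r₁) = 7.13035 km/s.
On the transfer ellipse at r₁, v² = μ(2/r − 1/a) gives v_p = √[μ(2/r₁ − 1/a_t)] = 9.47277 km/s.
First burn Δv₁ = |v_p − v₁| = 2.342 km/s.
Circular speed at r₂: v₂ = √(μ/r₂) = 2.6021 km/s.
Transfer-orbit speed at r₂: v_a = √[μ(2/r₂ − 1/a_t)] = 1.2615 km/s.
Second burn Δv₂ = |v₂ − v_a| = 1.341 km/s.
Total Δv = Δv₁ + Δv₂ = 3.683 km/s.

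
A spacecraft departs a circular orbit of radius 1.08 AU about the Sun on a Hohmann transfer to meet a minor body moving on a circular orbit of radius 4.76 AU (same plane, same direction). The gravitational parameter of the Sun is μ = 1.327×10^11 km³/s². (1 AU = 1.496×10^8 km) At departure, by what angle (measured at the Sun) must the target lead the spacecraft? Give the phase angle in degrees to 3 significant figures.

In km: r₁ = 1.08 × 1.496×10^8 = 1.61568×10^8 km; r₂ = 4.76 × 1.496×10^8 = 7.12096×10^8 km.
Transfer-ellipse semi-major axis a_t = (r₁ + r₂)/2 = (1.61568×10^8 + 7.12096×10^8)/2 = 4.36832×10^8 km.
The half-period of the transfer ellipse is t = π√(a_t³/μ) = 7.874×10^7 s.
The target's mean motion on its circular orbit is ω₂ = √(μ/r₂³) = 1.917×10^-8 rad/s.
Angle swept by the target during transfer: ω₂·t = 1.5094 rad = 86.48°.
Arrival is 180° from departure on the ellipse, so φ = 180° − 86.48° = 93.5°.

φ = 93.5°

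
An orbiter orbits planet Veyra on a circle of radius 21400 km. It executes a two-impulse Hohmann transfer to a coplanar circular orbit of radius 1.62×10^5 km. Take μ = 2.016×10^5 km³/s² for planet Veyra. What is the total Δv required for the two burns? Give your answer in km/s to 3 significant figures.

The Hohmann ellipse has a_t = (r₁ + r₂)/2 = 91700 km.
At r₁ the circular-orbit speed is v₁ = √(μ/r₁) = 3.0693 km/s.
On the transfer ellipse at r₁, vis-viva equation gives v_p = √[μ(2/r₁ − 1/a_t)] = 4.0795 km/s.
First burn Δv₁ = |v_p − v₁| = 1.010 km/s.
At r₂, v₂ = √(μ/r₂) = 1.1155 km/s.
Transfer-orbit speed at r₂: v_a = √[μ(2/r₂ − 1/a_t)] = 0.53890 km/s.
Second burn Δv₂ = |v₂ − v_a| = 0.5766 km/s.
Total Δv = Δv₁ + Δv₂ = 1.587 km/s.

Δv = 1.59 km/s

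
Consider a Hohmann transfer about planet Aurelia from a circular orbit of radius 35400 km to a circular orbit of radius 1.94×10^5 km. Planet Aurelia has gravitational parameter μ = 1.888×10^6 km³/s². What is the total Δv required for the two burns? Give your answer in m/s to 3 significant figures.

Semi-major axis of the transfer orbit: a_t = (35400 + 1.940×10^5)/2 = 1.147×10^5 km.
At r₁ the circular-orbit speed is v₁ = √(μ/r₁) = 7.3030 km/s.
Transfer-orbit speed at r₁ (v² = μ(2/r − 1/a)): v_p = √[μ(2/r₁ − 1/a_t)] = 9.4977 km/s.
First burn Δv₁ = |v_p − v₁| = 2.1947 km/s.
At r₂, v₂ = √(μ/r₂) = 3.1196 km/s.
Transfer-orbit speed at r₂: v_a = √[μ(2/r₂ − 1/a_t)] = 1.7331 km/s.
Second burn Δv₂ = |v₂ − v_a| = 1.3865 km/s.
Δv = Δv₁ + Δv₂ = 2.1947 + 1.3865 = 3.581 km/s.

Δv = 3580 m/s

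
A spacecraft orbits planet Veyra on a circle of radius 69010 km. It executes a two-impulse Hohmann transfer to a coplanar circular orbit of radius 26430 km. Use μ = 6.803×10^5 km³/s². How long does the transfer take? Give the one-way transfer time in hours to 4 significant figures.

Transfer-ellipse semi-major axis a_t = (r₁ + r₂)/2 = (69010 + 26430)/2 = 47720 km.
Transfer time t = π√(a_t³/μ) = π√((47720)³ / 6.803×10^5) = 39710 s.
Converting: 39710 s ÷ 3600 s/hour = 11.03 hours.

t = 11.03 hours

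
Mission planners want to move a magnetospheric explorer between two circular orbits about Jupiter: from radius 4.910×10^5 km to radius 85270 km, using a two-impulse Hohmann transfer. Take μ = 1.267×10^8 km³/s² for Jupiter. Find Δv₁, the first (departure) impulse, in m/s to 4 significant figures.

Δv₁ = 7325 m/s

The Hohmann ellipse has a_t = (r₁ + r₂)/2 = 2.88135×10^5 km.
Circular speed at r = 4.910×10^5 km: v_c = √(μ/r) = 16.064 km/s.
Transfer-orbit speed at the same r (vis-viva, a = a_t): v_t = √[μ(2/r − 1/a_t)] = 8.7387 km/s.
Δv₁ = |v_t − v_c| = |8.7387 − 16.064| = 7.325 km/s.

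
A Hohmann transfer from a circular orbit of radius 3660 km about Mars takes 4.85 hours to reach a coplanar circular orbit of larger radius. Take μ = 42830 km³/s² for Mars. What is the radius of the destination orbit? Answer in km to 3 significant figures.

r₂ = 18300 km

Transfer time t = 4.85 hours = 17460 s, and t = π√(a_t³/μ).
So a_t = (μ t²/π²)^(1/3) = (42830 × (17460)² / π²)^(1/3) = 10978 km.
Since a_t = (r₁ + r₂)/2, r₂ = 2a_t − r₁ = 2×10978 − 3660 = 18296 km.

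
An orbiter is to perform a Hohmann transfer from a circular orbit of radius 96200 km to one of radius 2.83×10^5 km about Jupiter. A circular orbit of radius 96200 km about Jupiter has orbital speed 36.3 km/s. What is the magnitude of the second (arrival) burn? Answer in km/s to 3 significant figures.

From the circular-orbit relation v² = μ/r at r = 96200 km: μ = v²r = (36.3)² × 96200 = 1.26762×10^8 km³/s².
Transfer-ellipse semi-major axis a_t = (r₁ + r₂)/2 = (96200 + 2.830×10^5)/2 = 1.896×10^5 km.
On the circular orbit at r = 2.830×10^5 km, v_c = √(μ/r) = 21.164 km/s.
Transfer-orbit speed at the same r (vis-viva, a = a_t): v_t = √[μ(2/r − 1/a_t)] = 15.075 km/s.
Δv₂ = |v_t − v_c| = |15.075 − 21.164| = 6.089 km/s.

Δv₂ = 6.09 km/s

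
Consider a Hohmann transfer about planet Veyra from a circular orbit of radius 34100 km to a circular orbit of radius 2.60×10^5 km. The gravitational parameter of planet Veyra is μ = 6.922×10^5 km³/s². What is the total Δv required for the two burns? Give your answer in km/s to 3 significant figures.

Transfer-ellipse semi-major axis a_t = (r₁ + r₂)/2 = (34100 + 2.600×10^5)/2 = 1.4705×10^5 km.
Circular speed at r₁: v₁ = √(μ/r₁) = √(6.922×10^5/34100) = 4.5055 km/s.
Transfer-orbit speed at r₁ (vis-viva): v_p = √[μ(2/r₁ − 1/a_t)] = 5.9909 km/s.
First burn Δv₁ = |v_p − v₁| = 1.485 km/s.
Circular speed at r₂: v₂ = √(μ/r₂) = 1.63166 km/s.
Transfer-orbit speed at r₂: v_a = √[μ(2/r₂ − 1/a_t)] = 0.785731 km/s.
Second burn Δv₂ = |v₂ − v_a| = 0.8459 km/s.
Total Δv = Δv₁ + Δv₂ = 2.331 km/s.

Δv = 2.33 km/s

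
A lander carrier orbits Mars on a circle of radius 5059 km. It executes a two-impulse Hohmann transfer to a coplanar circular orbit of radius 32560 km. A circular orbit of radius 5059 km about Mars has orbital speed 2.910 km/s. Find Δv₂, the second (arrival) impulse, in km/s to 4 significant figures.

Δv₂ = 0.5522 km/s

From the circular-orbit relation v² = μ/r at r = 5059 km: μ = v²r = (2.910)² × 5059 = 42840.1 km³/s².
Transfer-ellipse semi-major axis a_t = (r₁ + r₂)/2 = (5059 + 32560)/2 = 18809.5 km.
On the circular orbit at r = 32560 km, v_c = √(μ/r) = 1.1471 km/s.
Transfer-orbit speed at the same r (vis-viva, a = a_t): v_t = √[μ(2/r − 1/a_t)] = 0.59488 km/s.
Δv₂ = |v_t − v_c| = |0.59488 − 1.1471| = 0.5522 km/s.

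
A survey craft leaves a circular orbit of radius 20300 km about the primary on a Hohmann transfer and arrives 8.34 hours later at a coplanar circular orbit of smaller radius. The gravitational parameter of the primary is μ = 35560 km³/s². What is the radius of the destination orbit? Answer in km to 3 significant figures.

Transfer time t = 8.34 hours = 30024 s, and t = π√(a_t³/μ).
So a_t = (μ t²/π²)^(1/3) = (35560 × (30024)² / π²)^(1/3) = 14809 km.
Since a_t = (r₁ + r₂)/2, r₂ = 2a_t − r₁ = 2×14809 − 20300 = 9318 km.

r₂ = 9320 km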